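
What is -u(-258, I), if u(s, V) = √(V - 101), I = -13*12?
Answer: -I*√257 ≈ -16.031*I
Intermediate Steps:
I = -156
u(s, V) = √(-101 + V)
-u(-258, I) = -√(-101 - 156) = -√(-257) = -I*√257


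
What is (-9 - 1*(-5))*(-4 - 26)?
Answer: 120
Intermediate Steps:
(-9 - 1*(-5))*(-4 - 26) = (-9 + 5)*(-30) = -4*(-30) = 120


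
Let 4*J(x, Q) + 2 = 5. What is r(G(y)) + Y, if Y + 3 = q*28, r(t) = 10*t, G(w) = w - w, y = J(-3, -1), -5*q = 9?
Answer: -267/5 ≈ -53.400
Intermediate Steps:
J(x, Q) = ¾ (J(x, Q) = -½ + (¼)*5 = -½ + 5/4 = ¾)
q = -9/5 (q = -⅕*9 = -9/5 ≈ -1.8000)
y = ¾ ≈ 0.75000
G(w) = 0
Y = -267/5 (Y = -3 - 9/5*28 = -3 - 252/5 = -267/5 ≈ -53.400)
r(G(y)) + Y = 10*0 - 267/5 = 0 - 267/5 = -267/5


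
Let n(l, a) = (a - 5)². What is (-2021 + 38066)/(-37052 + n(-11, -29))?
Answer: -36045/35896 ≈ -1.0042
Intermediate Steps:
n(l, a) = (-5 + a)²
(-2021 + 38066)/(-37052 + n(-11, -29)) = (-2021 + 38066)/(-37052 + (-5 - 29)²) = 36045/(-37052 + (-34)²) = 36045/(-37052 + 1156) = 36045/(-35896) = 36045*(-1/35896) = -36045/35896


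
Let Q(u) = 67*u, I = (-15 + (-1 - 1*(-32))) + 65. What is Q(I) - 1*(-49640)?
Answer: 55067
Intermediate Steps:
I = 81 (I = (-15 + (-1 + 32)) + 65 = (-15 + 31) + 65 = 16 + 65 = 81)
Q(I) - 1*(-49640) = 67*81 - 1*(-49640) = 5427 + 49640 = 55067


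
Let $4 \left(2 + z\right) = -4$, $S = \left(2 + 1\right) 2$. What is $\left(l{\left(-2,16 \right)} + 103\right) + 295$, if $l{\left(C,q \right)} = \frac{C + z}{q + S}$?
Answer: $\frac{8751}{22} \approx 397.77$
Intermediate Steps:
$S = 6$ ($S = 3 \cdot 2 = 6$)
$z = -3$ ($z = -2 + \frac{1}{4} \left(-4\right) = -2 - 1 = -3$)
$l{\left(C,q \right)} = \frac{-3 + C}{6 + q}$ ($l{\left(C,q \right)} = \frac{C - 3}{q + 6} = \frac{-3 + C}{6 + q}$)
$\left(l{\left(-2,16 \right)} + 103\right) + 295 = \left(\frac{-3 - 2}{6 + 16} + 103\right) + 295 = \left(\frac{1}{22} \left(-5\right) + 103\right) + 295 = \left(- \frac{5}{22} + 103\right) + 295 = \frac{2261}{22} + 295 = \frac{8751}{22}$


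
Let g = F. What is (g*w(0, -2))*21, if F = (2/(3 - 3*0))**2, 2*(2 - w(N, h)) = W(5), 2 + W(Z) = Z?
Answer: 14/3 ≈ 4.6667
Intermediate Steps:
W(Z) = -2 + Z
w(N, h) = 1/2 (w(N, h) = 2 - (-2 + 5)/2 = 2 - 1/2*3 = 2 - 3/2 = 1/2)
F = 4/9 (F = (2/(3 + 0))**2 = (2/3)**2 = 4/9 ≈ 0.44444)
g = 4/9 ≈ 0.44444
(g*w(0, -2))*21 = ((4/9)*(1/2))*21 = (2/9)*21 = 14/3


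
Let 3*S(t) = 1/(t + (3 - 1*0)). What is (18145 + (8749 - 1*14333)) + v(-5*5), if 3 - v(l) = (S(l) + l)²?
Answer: 52002983/4356 ≈ 11938.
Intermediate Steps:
S(t) = 1/(3*(3 + t)) (S(t) = 1/(3*(t + (3 - 1*0))) = 1/(3*(t + (3 + 0))) = 1/(3*(t + 3)) = 1/(3*(3 + t)))
v(l) = 3 - (l + 1/(3*(3 + l)))² (v(l) = 3 - (1/(3*(3 + l)) + l)² = 3 - (l + 1/(3*(3 + l)))²)
(18145 + (8749 - 1*14333)) + v(-5*5) = (18145 + (8749 - 1*14333)) + (3 - (-5*5 + 1/(3*(3 - 5*5)))²) = (18145 + (8749 - 14333)) + (3 - (-25 + 1/(3*(3 - 25)))²) = (18145 - 5584) + (3 - (-25 + (⅓)/(-22))²) = 12561 + (3 - (-25 + (⅓)*(-1/22))²) = 12561 + (3 - (-25 - 1/66)²) = 12561 + (3 - (-1651/66)²) = 12561 + (3 - 1*2725801/4356) = 12561 + (3 - 2725801/4356) = 12561 - 2712733/4356 = 52002983/4356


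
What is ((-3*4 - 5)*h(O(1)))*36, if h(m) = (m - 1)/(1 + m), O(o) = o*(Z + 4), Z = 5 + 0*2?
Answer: -2448/5 ≈ -489.60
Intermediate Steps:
Z = 5 (Z = 5 + 0 = 5)
O(o) = 9*o (O(o) = o*(5 + 4) = o*9 = 9*o)
h(m) = (-1 + m)/(1 + m)
((-3*4 - 5)*h(O(1)))*36 = ((-3*4 - 5)*((-1 + 9*1)/(1 + 9*1)))*36 = ((-12 - 5)*((-1 + 9)/(1 + 9)))*36 = -17*8/10*36 = -17*4/5*36 = -68/5*36 = -2448/5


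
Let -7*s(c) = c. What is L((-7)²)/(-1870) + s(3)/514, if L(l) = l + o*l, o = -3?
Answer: 173497/3364130 ≈ 0.051573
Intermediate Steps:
L(l) = -2*l (L(l) = l - 3*l = -2*l)
s(c) = -c/7
L((-7)²)/(-1870) + s(3)/514 = -2*(-7)²/(-1870) - ⅐*3/514 = -2*49*(-1/1870) - 3/7*1/514 = -98*(-1/1870) - 3/3598 = 49/935 - 3/3598 = 173497/3364130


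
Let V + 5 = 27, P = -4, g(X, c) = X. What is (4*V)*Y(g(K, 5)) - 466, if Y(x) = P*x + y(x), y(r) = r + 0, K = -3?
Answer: 326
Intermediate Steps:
V = 22 (V = -5 + 27 = 22)
y(r) = r
Y(x) = -3*x (Y(x) = -4*x + x = -3*x)
(4*V)*Y(g(K, 5)) - 466 = (4*22)*(-3*(-3)) - 466 = 88*9 - 466 = 792 - 466 = 326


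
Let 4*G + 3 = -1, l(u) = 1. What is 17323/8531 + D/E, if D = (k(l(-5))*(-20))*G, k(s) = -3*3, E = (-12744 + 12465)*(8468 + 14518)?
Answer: 6171975719/3039450273 ≈ 2.0306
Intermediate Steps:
E = -6413094 (E = -279*22986 = -6413094)
k(s) = -9
G = -1 (G = -¾ + (¼)*(-1) = -¾ - ¼ = -1)
D = -180 (D = -9*(-20)*(-1) = 180*(-1) = -180)
17323/8531 + D/E = 17323/8531 - 180/(-6413094) = 17323*(1/8531) - 180*(-1/6413094) = 17323/8531 + 10/356283 = 6171975719/3039450273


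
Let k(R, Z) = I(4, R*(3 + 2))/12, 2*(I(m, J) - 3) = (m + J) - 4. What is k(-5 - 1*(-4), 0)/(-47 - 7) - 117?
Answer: -151633/1296 ≈ -117.00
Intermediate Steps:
I(m, J) = 1 + J/2 + m/2 (I(m, J) = 3 + ((m + J) - 4)/2 = 3 + ((J + m) - 4)/2 = 3 + (-4 + J + m)/2 = 3 + (-2 + J/2 + m/2) = 1 + J/2 + m/2)
k(R, Z) = ¼ + 5*R/24 (k(R, Z) = (1 + (R*(3 + 2))/2 + (½)*4)/12 = (1 + (R*5)/2 + 2)*(1/12) = (1 + (5*R)/2 + 2)*(1/12) = (1 + 5*R/2 + 2)*(1/12) = (3 + 5*R/2)*(1/12) = ¼ + 5*R/24)
k(-5 - 1*(-4), 0)/(-47 - 7) - 117 = (¼ + 5*(-5 - 1*(-4))/24)/(-47 - 7) - 117 = (¼ + 5*(-5 + 4)/24)/(-54) - 117 = -(¼ + (5/24)*(-1))/54 - 117 = -(¼ - 5/24)/54 - 117 = -1/54*1/24 - 117 = -1/1296 - 117 = -151633/1296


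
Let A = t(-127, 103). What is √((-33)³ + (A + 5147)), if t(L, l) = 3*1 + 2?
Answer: I*√30785 ≈ 175.46*I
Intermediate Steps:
t(L, l) = 5 (t(L, l) = 3 + 2 = 5)
A = 5
√((-33)³ + (A + 5147)) = √((-33)³ + (5 + 5147)) = √(-35937 + 5152) = √(-30785) = I*√30785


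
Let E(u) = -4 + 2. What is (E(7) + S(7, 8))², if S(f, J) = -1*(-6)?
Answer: 16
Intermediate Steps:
E(u) = -2
S(f, J) = 6
(E(7) + S(7, 8))² = (-2 + 6)² = 4² = 16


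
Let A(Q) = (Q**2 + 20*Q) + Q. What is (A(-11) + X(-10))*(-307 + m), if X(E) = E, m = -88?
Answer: 47400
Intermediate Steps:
A(Q) = Q**2 + 21*Q
(A(-11) + X(-10))*(-307 + m) = (-11*(21 - 11) - 10)*(-307 - 88) = (-11*10 - 10)*(-395) = (-110 - 10)*(-395) = -120*(-395) = 47400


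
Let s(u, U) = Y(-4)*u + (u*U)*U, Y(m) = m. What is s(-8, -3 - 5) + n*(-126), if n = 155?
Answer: -20010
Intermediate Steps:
s(u, U) = -4*u + u*U**2 (s(u, U) = -4*u + (u*U)*U = -4*u + (U*u)*U = -4*u + u*U**2)
s(-8, -3 - 5) + n*(-126) = -8*(-4 + (-3 - 5)**2) + 155*(-126) = -8*(-4 + (-8)**2) - 19530 = -8*(-4 + 64) - 19530 = -8*60 - 19530 = -480 - 19530 = -20010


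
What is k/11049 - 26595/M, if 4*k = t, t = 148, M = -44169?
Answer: 98494136/162674427 ≈ 0.60547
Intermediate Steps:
k = 37 (k = (¼)*148 = 37)
k/11049 - 26595/M = 37/11049 - 26595/(-44169) = 37*(1/11049) - 26595*(-1/44169) = 37/11049 + 8865/14723 = 98494136/162674427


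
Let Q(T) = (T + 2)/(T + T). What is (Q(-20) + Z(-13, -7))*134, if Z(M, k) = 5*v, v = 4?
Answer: 27403/10 ≈ 2740.3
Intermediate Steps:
Q(T) = (2 + T)/(2*T) (Q(T) = (2 + T)/((2*T)) = (2 + T)*(1/(2*T)) = (2 + T)/(2*T))
Z(M, k) = 20 (Z(M, k) = 5*4 = 20)
(Q(-20) + Z(-13, -7))*134 = ((1/2)*(2 - 20)/(-20) + 20)*134 = ((1/2)*(-1/20)*(-18) + 20)*134 = (9/20 + 20)*134 = (409/20)*134 = 27403/10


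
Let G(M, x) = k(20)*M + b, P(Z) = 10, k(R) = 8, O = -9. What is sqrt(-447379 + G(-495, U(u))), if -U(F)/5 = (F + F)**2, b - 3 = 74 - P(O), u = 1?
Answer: 2*I*sqrt(112818) ≈ 671.77*I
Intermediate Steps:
b = 67 (b = 3 + (74 - 1*10) = 3 + (74 - 10) = 3 + 64 = 67)
U(F) = -20*F**2 (U(F) = -5*(F + F)**2 = -5*4*F**2 = -20*F**2)
G(M, x) = 67 + 8*M (G(M, x) = 8*M + 67 = 67 + 8*M)
sqrt(-447379 + G(-495, U(u))) = sqrt(-447379 + (67 + 8*(-495))) = sqrt(-447379 + (67 - 3960)) = sqrt(-447379 - 3893) = sqrt(-451272) = 2*I*sqrt(112818)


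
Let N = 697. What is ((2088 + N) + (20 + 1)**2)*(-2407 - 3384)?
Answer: -18681766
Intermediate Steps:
((2088 + N) + (20 + 1)**2)*(-2407 - 3384) = ((2088 + 697) + (20 + 1)**2)*(-2407 - 3384) = (2785 + 21**2)*(-5791) = (2785 + 441)*(-5791) = 3226*(-5791) = -18681766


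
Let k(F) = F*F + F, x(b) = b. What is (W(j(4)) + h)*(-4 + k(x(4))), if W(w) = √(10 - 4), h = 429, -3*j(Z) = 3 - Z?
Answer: 6864 + 16*√6 ≈ 6903.2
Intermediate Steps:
j(Z) = -1 + Z/3 (j(Z) = -(3 - Z)/3 = -1 + Z/3)
k(F) = F + F² (k(F) = F² + F = F + F²)
W(w) = √6
(W(j(4)) + h)*(-4 + k(x(4))) = (√6 + 429)*(-4 + 4*(1 + 4)) = (429 + √6)*(-4 + 4*5) = (429 + √6)*(-4 + 20) = (429 + √6)*16 = 6864 + 16*√6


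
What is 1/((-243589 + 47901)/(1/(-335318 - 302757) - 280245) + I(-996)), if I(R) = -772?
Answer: -22352166047/17240264235709 ≈ -0.0012965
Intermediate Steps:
1/((-243589 + 47901)/(1/(-335318 - 302757) - 280245) + I(-996)) = 1/((-243589 + 47901)/(1/(-335318 - 302757) - 280245) - 772) = 1/(-195688/(1/(-638075) - 280245) - 772) = 1/(-195688/(-1/638075 - 280245) - 772) = 1/(-195688/(-178817328376/638075) - 772) = 1/(-195688*(-638075/178817328376) - 772) = 1/(15607952575/22352166047 - 772) = 1/(-17240264235709/22352166047) = -22352166047/17240264235709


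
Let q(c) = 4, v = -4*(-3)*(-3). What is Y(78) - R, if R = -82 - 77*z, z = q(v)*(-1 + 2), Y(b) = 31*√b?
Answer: 390 + 31*√78 ≈ 663.78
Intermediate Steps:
v = -36 (v = 12*(-3) = -36)
z = 4 (z = 4*(-1 + 2) = 4*1 = 4)
R = -390 (R = -82 - 77*4 = -82 - 308 = -390)
Y(78) - R = 31*√78 - 1*(-390) = 31*√78 + 390 = 390 + 31*√78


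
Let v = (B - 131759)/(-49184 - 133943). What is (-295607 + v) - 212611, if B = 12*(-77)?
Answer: -93068305003/183127 ≈ -5.0822e+5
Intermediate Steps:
B = -924
v = 132683/183127 (v = (-924 - 131759)/(-49184 - 133943) = -132683/(-183127) = -132683*(-1/183127) = 132683/183127 ≈ 0.72454)
(-295607 + v) - 212611 = (-295607 + 132683/183127) - 212611 = -54133490406/183127 - 212611 = -93068305003/183127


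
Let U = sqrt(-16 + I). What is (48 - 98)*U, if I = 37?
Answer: -50*sqrt(21) ≈ -229.13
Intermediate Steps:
U = sqrt(21) (U = sqrt(-16 + 37) = sqrt(21) ≈ 4.5826)
(48 - 98)*U = (48 - 98)*sqrt(21) = -50*sqrt(21)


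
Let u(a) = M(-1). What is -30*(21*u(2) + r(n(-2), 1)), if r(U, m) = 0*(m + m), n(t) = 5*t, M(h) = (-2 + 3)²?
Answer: -630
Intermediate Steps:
M(h) = 1 (M(h) = 1² = 1)
u(a) = 1
r(U, m) = 0 (r(U, m) = 0*(2*m) = 0)
-30*(21*u(2) + r(n(-2), 1)) = -30*(21*1 + 0) = -30*(21 + 0) = -30*21 = -630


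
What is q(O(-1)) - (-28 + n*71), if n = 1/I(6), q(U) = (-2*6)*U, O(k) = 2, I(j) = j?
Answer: -47/6 ≈ -7.8333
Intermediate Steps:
q(U) = -12*U
n = ⅙ (n = 1/6 = ⅙ ≈ 0.16667)
q(O(-1)) - (-28 + n*71) = -12*2 - (-28 + (⅙)*71) = -24 - (-28 + 71/6) = -24 - 1*(-97/6) = -24 + 97/6 = -47/6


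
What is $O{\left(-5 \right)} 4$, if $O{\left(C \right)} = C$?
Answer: $-20$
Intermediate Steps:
$O{\left(-5 \right)} 4 = \left(-5\right) 4 = -20$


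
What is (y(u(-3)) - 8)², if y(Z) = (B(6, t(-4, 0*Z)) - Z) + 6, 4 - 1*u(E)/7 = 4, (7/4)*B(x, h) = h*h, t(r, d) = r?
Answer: 2500/49 ≈ 51.020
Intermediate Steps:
B(x, h) = 4*h²/7 (B(x, h) = 4*(h*h)/7 = 4*h²/7)
u(E) = 0 (u(E) = 28 - 7*4 = 28 - 28 = 0)
y(Z) = 106/7 - Z (y(Z) = ((4/7)*(-4)² - Z) + 6 = ((4/7)*16 - Z) + 6 = (64/7 - Z) + 6 = 106/7 - Z)
(y(u(-3)) - 8)² = ((106/7 - 1*0) - 8)² = ((106/7 + 0) - 8)² = (106/7 - 8)² = (50/7)² = 2500/49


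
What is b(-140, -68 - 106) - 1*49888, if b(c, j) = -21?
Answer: -49909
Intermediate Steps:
b(-140, -68 - 106) - 1*49888 = -21 - 1*49888 = -21 - 49888 = -49909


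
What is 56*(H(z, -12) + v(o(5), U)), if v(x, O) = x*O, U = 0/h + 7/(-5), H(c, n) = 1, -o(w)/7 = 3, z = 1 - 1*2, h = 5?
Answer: 8512/5 ≈ 1702.4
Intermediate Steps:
z = -1 (z = 1 - 2 = -1)
o(w) = -21 (o(w) = -7*3 = -21)
U = -7/5 (U = 0/5 + 7/(-5) = 0*(⅕) + 7*(-⅕) = 0 - 7/5 = -7/5 ≈ -1.4000)
v(x, O) = O*x
56*(H(z, -12) + v(o(5), U)) = 56*(1 - 7/5*(-21)) = 56*(1 + 147/5) = 56*(152/5) = 8512/5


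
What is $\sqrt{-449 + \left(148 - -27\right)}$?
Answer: $i \sqrt{274} \approx 16.553 i$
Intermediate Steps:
$\sqrt{-449 + \left(148 - -27\right)} = \sqrt{-449 + \left(148 + 27\right)} = \sqrt{-449 + 175} = \sqrt{-274} = i \sqrt{274}$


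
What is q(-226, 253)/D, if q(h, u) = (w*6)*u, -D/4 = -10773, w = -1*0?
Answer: 0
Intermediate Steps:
w = 0
D = 43092 (D = -4*(-10773) = 43092)
q(h, u) = 0 (q(h, u) = (0*6)*u = 0*u = 0)
q(-226, 253)/D = 0/43092 = 0*(1/43092) = 0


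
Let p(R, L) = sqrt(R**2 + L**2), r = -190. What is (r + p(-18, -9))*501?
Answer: -95190 + 4509*sqrt(5) ≈ -85108.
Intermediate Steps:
p(R, L) = sqrt(L**2 + R**2)
(r + p(-18, -9))*501 = (-190 + sqrt((-9)**2 + (-18)**2))*501 = (-190 + sqrt(81 + 324))*501 = (-190 + sqrt(405))*501 = (-190 + 9*sqrt(5))*501 = -95190 + 4509*sqrt(5)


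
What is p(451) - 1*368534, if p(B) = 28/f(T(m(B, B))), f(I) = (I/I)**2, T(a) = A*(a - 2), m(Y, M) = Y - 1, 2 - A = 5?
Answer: -368506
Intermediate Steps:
A = -3 (A = 2 - 1*5 = 2 - 5 = -3)
m(Y, M) = -1 + Y
T(a) = 6 - 3*a (T(a) = -3*(a - 2) = -3*(-2 + a) = 6 - 3*a)
f(I) = 1 (f(I) = 1**2 = 1)
p(B) = 28 (p(B) = 28/1 = 28*1 = 28)
p(451) - 1*368534 = 28 - 1*368534 = 28 - 368534 = -368506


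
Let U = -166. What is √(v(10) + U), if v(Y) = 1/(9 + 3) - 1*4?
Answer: I*√6117/6 ≈ 13.035*I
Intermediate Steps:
v(Y) = -47/12 (v(Y) = 1/12 - 4 = -47/12)
√(v(10) + U) = √(-47/12 - 166) = √(-2039/12) = I*√6117/6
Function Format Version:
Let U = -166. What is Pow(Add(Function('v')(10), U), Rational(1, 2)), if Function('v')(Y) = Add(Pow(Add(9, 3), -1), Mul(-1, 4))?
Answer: Mul(Rational(1, 6), I, Pow(6117, Rational(1, 2))) ≈ Mul(13.035, I)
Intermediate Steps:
Function('v')(Y) = Rational(-47, 12) (Function('v')(Y) = Add(Pow(12, -1), -4) = Add(Rational(1, 12), -4) = Rational(-47, 12))
Pow(Add(Function('v')(10), U), Rational(1, 2)) = Pow(Add(Rational(-47, 12), -166), Rational(1, 2)) = Pow(Rational(-2039, 12), Rational(1, 2)) = Mul(Rational(1, 6), I, Pow(6117, Rational(1, 2)))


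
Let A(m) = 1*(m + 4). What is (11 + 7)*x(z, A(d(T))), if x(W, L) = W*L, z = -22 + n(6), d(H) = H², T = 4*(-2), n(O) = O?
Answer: -19584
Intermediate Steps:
T = -8
A(m) = 4 + m (A(m) = 1*(4 + m) = 4 + m)
z = -16 (z = -22 + 6 = -16)
x(W, L) = L*W
(11 + 7)*x(z, A(d(T))) = (11 + 7)*((4 + (-8)²)*(-16)) = 18*((4 + 64)*(-16)) = 18*(68*(-16)) = 18*(-1088) = -19584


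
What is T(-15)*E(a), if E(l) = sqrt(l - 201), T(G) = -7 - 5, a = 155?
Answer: -12*I*sqrt(46) ≈ -81.388*I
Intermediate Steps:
T(G) = -12
E(l) = sqrt(-201 + l)
T(-15)*E(a) = -12*sqrt(-201 + 155) = -12*I*sqrt(46)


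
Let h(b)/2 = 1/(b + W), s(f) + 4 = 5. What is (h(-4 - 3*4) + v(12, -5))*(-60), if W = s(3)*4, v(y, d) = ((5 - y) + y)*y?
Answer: -3590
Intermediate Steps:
s(f) = 1 (s(f) = -4 + 5 = 1)
v(y, d) = 5*y
W = 4 (W = 1*4 = 4)
h(b) = 2/(4 + b) (h(b) = 2/(b + 4) = 2/(4 + b))
(h(-4 - 3*4) + v(12, -5))*(-60) = (2/(4 + (-4 - 3*4)) + 5*12)*(-60) = (2/(4 + (-4 - 12)) + 60)*(-60) = (2/(4 - 16) + 60)*(-60) = (2/(-12) + 60)*(-60) = (2*(-1/12) + 60)*(-60) = (-1/6 + 60)*(-60) = (359/6)*(-60) = -3590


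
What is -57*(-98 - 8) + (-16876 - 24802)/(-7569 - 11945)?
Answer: 58972633/9757 ≈ 6044.1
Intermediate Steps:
-57*(-98 - 8) + (-16876 - 24802)/(-7569 - 11945) = -57*(-106) - 41678/(-19514) = 6042 - 41678*(-1/19514) = 6042 + 20839/9757 = 58972633/9757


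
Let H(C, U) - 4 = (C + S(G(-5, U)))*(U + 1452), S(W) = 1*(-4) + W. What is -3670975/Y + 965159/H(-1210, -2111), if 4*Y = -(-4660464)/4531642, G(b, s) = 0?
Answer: -1663616691821566882/116515969185 ≈ -1.4278e+7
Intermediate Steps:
S(W) = -4 + W
H(C, U) = 4 + (-4 + C)*(1452 + U) (H(C, U) = 4 + (C + (-4 + 0))*(U + 1452) = 4 + (C - 4)*(1452 + U) = 4 + (-4 + C)*(1452 + U))
Y = 582558/2265821 (Y = (-(-4660464)/4531642)/4 = (-1*(-2330232/2265821))/4 = (¼)*(2330232/2265821) = 582558/2265821 ≈ 0.25711)
-3670975/Y + 965159/H(-1210, -2111) = -3670975/582558/2265821 + 965159/(-5804 - 4*(-2111) + 1452*(-1210) - 1210*(-2111)) = -3670975*2265821/582558 + 965159/(-5804 + 8444 - 1756920 + 2554310) = -8317772245475/582558 + 965159/800030 = -1663616691821566882/116515969185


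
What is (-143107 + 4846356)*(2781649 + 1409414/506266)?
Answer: 3311688658233266976/253133 ≈ 1.3083e+13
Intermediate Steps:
(-143107 + 4846356)*(2781649 + 1409414/506266) = 4703249*(2781649 + 1409414*(1/506266)) = 4703249*(2781649 + 704707/253133) = 4703249*(704127861024/253133) = 3311688658233266976/253133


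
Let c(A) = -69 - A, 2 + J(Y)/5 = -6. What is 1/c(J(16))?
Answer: -1/29 ≈ -0.034483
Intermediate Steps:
J(Y) = -40 (J(Y) = -10 + 5*(-6) = -10 - 30 = -40)
1/c(J(16)) = 1/(-69 - 1*(-40)) = 1/(-69 + 40) = 1/(-29) = -1/29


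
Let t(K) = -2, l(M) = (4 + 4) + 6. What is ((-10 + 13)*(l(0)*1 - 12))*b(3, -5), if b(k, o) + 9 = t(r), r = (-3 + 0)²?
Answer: -66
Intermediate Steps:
l(M) = 14 (l(M) = 8 + 6 = 14)
r = 9 (r = (-3)² = 9)
b(k, o) = -11 (b(k, o) = -9 - 2 = -11)
((-10 + 13)*(l(0)*1 - 12))*b(3, -5) = ((-10 + 13)*(14*1 - 12))*(-11) = (3*(14 - 12))*(-11) = (3*2)*(-11) = 6*(-11) = -66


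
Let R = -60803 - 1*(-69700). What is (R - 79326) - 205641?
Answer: -276070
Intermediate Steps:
R = 8897 (R = -60803 + 69700 = 8897)
(R - 79326) - 205641 = (8897 - 79326) - 205641 = -70429 - 205641 = -276070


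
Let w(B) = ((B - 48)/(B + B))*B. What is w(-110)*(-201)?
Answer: 15879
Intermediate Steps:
w(B) = -24 + B/2 (w(B) = ((-48 + B)/((2*B)))*B = ((-48 + B)*(1/(2*B)))*B = ((-48 + B)/(2*B))*B = -24 + B/2)
w(-110)*(-201) = (-24 + (1/2)*(-110))*(-201) = (-24 - 55)*(-201) = -79*(-201) = 15879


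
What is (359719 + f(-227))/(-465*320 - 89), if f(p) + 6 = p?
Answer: -359486/148889 ≈ -2.4145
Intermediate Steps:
f(p) = -6 + p
(359719 + f(-227))/(-465*320 - 89) = (359719 + (-6 - 227))/(-465*320 - 89) = (359719 - 233)/(-148800 - 89) = 359486/(-148889) = 359486*(-1/148889) = -359486/148889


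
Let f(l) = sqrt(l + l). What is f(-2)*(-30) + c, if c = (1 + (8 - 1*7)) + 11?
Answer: 13 - 60*I ≈ 13.0 - 60.0*I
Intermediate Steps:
f(l) = sqrt(2)*sqrt(l) (f(l) = sqrt(2*l) = sqrt(2)*sqrt(l))
c = 13 (c = (1 + (8 - 7)) + 11 = (1 + 1) + 11 = 2 + 11 = 13)
f(-2)*(-30) + c = (sqrt(2)*sqrt(-2))*(-30) + 13 = (sqrt(2)*(I*sqrt(2)))*(-30) + 13 = (2*I)*(-30) + 13 = -60*I + 13 = 13 - 60*I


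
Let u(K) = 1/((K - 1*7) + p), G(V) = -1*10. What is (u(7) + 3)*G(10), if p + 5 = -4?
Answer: -260/9 ≈ -28.889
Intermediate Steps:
G(V) = -10
p = -9 (p = -5 - 4 = -9)
u(K) = 1/(-16 + K) (u(K) = 1/((K - 1*7) - 9) = 1/((K - 7) - 9) = 1/((-7 + K) - 9) = 1/(-16 + K))
(u(7) + 3)*G(10) = (1/(-16 + 7) + 3)*(-10) = (1/(-9) + 3)*(-10) = (-⅑ + 3)*(-10) = (26/9)*(-10) = -260/9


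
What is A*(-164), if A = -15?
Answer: 2460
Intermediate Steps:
A*(-164) = -15*(-164) = 2460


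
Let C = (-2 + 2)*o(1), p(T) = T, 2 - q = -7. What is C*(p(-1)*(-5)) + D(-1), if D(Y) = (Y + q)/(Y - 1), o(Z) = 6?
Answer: -4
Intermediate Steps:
q = 9 (q = 2 - 1*(-7) = 2 + 7 = 9)
D(Y) = (9 + Y)/(-1 + Y) (D(Y) = (Y + 9)/(Y - 1) = (9 + Y)/(-1 + Y))
C = 0 (C = (-2 + 2)*6 = 0*6 = 0)
C*(p(-1)*(-5)) + D(-1) = 0*(-1*(-5)) + (9 - 1)/(-1 - 1) = 0*5 + 8/(-2) = 0 - 1/2*8 = 0 - 4 = -4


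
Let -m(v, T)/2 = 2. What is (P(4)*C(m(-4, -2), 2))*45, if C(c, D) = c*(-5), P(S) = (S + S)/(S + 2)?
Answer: 1200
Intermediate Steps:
P(S) = 2*S/(2 + S) (P(S) = (2*S)/(2 + S) = 2*S/(2 + S))
m(v, T) = -4 (m(v, T) = -2*2 = -4)
C(c, D) = -5*c
(P(4)*C(m(-4, -2), 2))*45 = ((2*4/(2 + 4))*(-5*(-4)))*45 = ((2*4/6)*20)*45 = ((2*4*(⅙))*20)*45 = ((4/3)*20)*45 = (80/3)*45 = 1200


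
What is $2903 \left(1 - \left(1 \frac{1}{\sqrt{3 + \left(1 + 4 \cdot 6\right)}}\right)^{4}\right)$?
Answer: $\frac{2273049}{784} \approx 2899.3$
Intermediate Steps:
$2903 \left(1 - \left(1 \frac{1}{\sqrt{3 + \left(1 + 4 \cdot 6\right)}}\right)^{4}\right) = 2903 \left(1 - \left(1 \frac{1}{\sqrt{3 + \left(1 + 24\right)}}\right)^{4}\right) = 2903 \left(1 - \left(1 \frac{1}{\sqrt{3 + 25}}\right)^{4}\right) = 2903 \left(1 - \left(1 \frac{1}{\sqrt{28}}\right)^{4}\right) = 2903 \left(1 - \left(1 \frac{1}{2 \sqrt{7}}\right)^{4}\right) = 2903 \left(1 - \left(1 \frac{\sqrt{7}}{14}\right)^{4}\right) = 2903 \left(1 - \left(\frac{\sqrt{7}}{14}\right)^{4}\right) = 2903 \left(1 - \frac{1}{784}\right) = 2903 \cdot \frac{783}{784} = \frac{2273049}{784}$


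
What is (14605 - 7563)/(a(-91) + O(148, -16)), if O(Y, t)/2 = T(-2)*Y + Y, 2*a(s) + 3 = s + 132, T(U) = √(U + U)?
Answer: 2218230/449689 - 4168864*I/449689 ≈ 4.9328 - 9.2706*I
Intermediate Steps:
T(U) = √2*√U (T(U) = √(2*U) = √2*√U)
a(s) = 129/2 + s/2 (a(s) = -3/2 + (s + 132)/2 = -3/2 + (132 + s)/2 = -3/2 + (66 + s/2) = 129/2 + s/2)
O(Y, t) = 2*Y + 4*I*Y (O(Y, t) = 2*((√2*√(-2))*Y + Y) = 2*((√2*(I*√2))*Y + Y) = 2*((2*I)*Y + Y) = 2*(2*I*Y + Y) = 2*(Y + 2*I*Y) = 2*Y + 4*I*Y)
(14605 - 7563)/(a(-91) + O(148, -16)) = (14605 - 7563)/((129/2 + (½)*(-91)) + 148*(2 + 4*I)) = 7042/((129/2 - 91/2) + (296 + 592*I)) = 7042/(19 + (296 + 592*I)) = 7042/(315 + 592*I) = 7042*((315 - 592*I)/449689) = 7042*(315 - 592*I)/449689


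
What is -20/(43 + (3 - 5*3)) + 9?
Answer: 259/31 ≈ 8.3548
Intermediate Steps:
-20/(43 + (3 - 5*3)) + 9 = -20/(43 + (3 - 15)) + 9 = -20/(43 - 12) + 9 = -20/31 + 9 = 259/31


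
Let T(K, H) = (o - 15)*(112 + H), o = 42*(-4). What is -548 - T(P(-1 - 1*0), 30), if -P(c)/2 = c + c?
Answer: 25438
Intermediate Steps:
o = -168
P(c) = -4*c (P(c) = -2*(c + c) = -4*c)
T(K, H) = -20496 - 183*H (T(K, H) = (-168 - 15)*(112 + H) = -183*(112 + H) = -20496 - 183*H)
-548 - T(P(-1 - 1*0), 30) = -548 - (-20496 - 183*30) = -548 - (-20496 - 5490) = -548 - 1*(-25986) = -548 + 25986 = 25438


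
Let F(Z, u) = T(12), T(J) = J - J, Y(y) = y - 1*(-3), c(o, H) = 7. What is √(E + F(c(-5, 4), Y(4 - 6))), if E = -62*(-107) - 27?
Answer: √6607 ≈ 81.283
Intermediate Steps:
Y(y) = 3 + y (Y(y) = y + 3 = 3 + y)
T(J) = 0
F(Z, u) = 0
E = 6607 (E = 6634 - 27 = 6607)
√(E + F(c(-5, 4), Y(4 - 6))) = √(6607 + 0) = √6607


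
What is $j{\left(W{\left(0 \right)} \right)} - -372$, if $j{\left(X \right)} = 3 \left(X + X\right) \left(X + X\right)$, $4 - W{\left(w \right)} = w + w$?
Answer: $564$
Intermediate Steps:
$W{\left(w \right)} = 4 - 2 w$ ($W{\left(w \right)} = 4 - \left(w + w\right) = 4 - 2 w$)
$j{\left(X \right)} = 12 X^{2}$ ($j{\left(X \right)} = 3 \cdot 2 X 2 X = 3 \cdot 4 X^{2} = 12 X^{2}$)
$j{\left(W{\left(0 \right)} \right)} - -372 = 12 \left(4 - 0\right)^{2} - -372 = 12 \left(4 + 0\right)^{2} + 372 = 12 \cdot 4^{2} + 372 = 12 \cdot 16 + 372 = 192 + 372 = 564$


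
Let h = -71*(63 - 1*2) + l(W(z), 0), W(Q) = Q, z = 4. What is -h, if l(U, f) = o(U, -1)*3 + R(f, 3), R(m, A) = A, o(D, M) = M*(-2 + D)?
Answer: 4334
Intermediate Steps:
l(U, f) = 9 - 3*U (l(U, f) = -(-2 + U)*3 + 3 = (2 - U)*3 + 3 = (6 - 3*U) + 3 = 9 - 3*U)
h = -4334 (h = -71*(63 - 1*2) + (9 - 3*4) = -71*(63 - 2) + (9 - 12) = -71*61 - 3 = -4331 - 3 = -4334)
-h = -1*(-4334) = 4334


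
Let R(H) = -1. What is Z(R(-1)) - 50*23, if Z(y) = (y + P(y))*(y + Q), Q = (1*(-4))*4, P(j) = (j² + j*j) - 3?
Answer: -1116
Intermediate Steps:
P(j) = -3 + 2*j² (P(j) = (j² + j²) - 3 = 2*j² - 3 = -3 + 2*j²)
Q = -16 (Q = -4*4 = -16)
Z(y) = (-16 + y)*(-3 + y + 2*y²) (Z(y) = (y + (-3 + 2*y²))*(y - 16) = (-3 + y + 2*y²)*(-16 + y) = (-16 + y)*(-3 + y + 2*y²))
Z(R(-1)) - 50*23 = (48 - 31*(-1)² - 19*(-1) + 2*(-1)³) - 50*23 = (48 - 31*1 + 19 + 2*(-1)) - 1150 = (48 - 31 + 19 - 2) - 1150 = 34 - 1150 = -1116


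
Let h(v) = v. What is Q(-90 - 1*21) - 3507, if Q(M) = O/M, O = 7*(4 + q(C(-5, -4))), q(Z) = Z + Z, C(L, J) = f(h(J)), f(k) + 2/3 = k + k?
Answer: -1167551/333 ≈ -3506.2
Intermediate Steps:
f(k) = -⅔ + 2*k (f(k) = -⅔ + (k + k) = -⅔ + 2*k)
C(L, J) = -⅔ + 2*J
q(Z) = 2*Z
O = -280/3 (O = 7*(4 + 2*(-⅔ + 2*(-4))) = 7*(4 + 2*(-⅔ - 8)) = 7*(4 + 2*(-26/3)) = 7*(4 - 52/3) = 7*(-40/3) = -280/3 ≈ -93.333)
Q(M) = -280/(3*M)
Q(-90 - 1*21) - 3507 = -280/(3*(-90 - 1*21)) - 3507 = -280/(3*(-90 - 21)) - 3507 = -280/3/(-111) - 3507 = -280/3*(-1/111) - 3507 = 280/333 - 3507 = -1167551/333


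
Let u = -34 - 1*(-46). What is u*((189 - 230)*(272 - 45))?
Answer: -111684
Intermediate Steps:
u = 12 (u = -34 + 46 = 12)
u*((189 - 230)*(272 - 45)) = 12*((189 - 230)*(272 - 45)) = 12*(-41*227) = 12*(-9307) = -111684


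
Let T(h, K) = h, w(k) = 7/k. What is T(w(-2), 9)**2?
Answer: 49/4 ≈ 12.250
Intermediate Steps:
T(w(-2), 9)**2 = (7/(-2))**2 = (7*(-1/2))**2 = (-7/2)**2 = 49/4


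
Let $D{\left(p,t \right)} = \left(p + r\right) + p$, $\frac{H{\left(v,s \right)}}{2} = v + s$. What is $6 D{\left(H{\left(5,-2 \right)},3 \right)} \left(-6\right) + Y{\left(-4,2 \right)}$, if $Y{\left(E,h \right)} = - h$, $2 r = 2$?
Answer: $-470$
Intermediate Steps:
$r = 1$ ($r = \frac{1}{2} \cdot 2 = 1$)
$H{\left(v,s \right)} = 2 s + 2 v$ ($H{\left(v,s \right)} = 2 \left(v + s\right) = 2 \left(s + v\right) = 2 s + 2 v$)
$D{\left(p,t \right)} = 1 + 2 p$ ($D{\left(p,t \right)} = \left(p + 1\right) + p = \left(1 + p\right) + p = 1 + 2 p$)
$6 D{\left(H{\left(5,-2 \right)},3 \right)} \left(-6\right) + Y{\left(-4,2 \right)} = 6 \left(1 + 2 \left(2 \left(-2\right) + 2 \cdot 5\right)\right) \left(-6\right) - 2 = 6 \left(1 + 2 \left(-4 + 10\right)\right) \left(-6\right) - 2 = 6 \left(1 + 2 \cdot 6\right) \left(-6\right) - 2 = 6 \left(1 + 12\right) \left(-6\right) - 2 = 6 \cdot 13 \left(-6\right) - 2 = 78 \left(-6\right) - 2 = -468 - 2 = -470$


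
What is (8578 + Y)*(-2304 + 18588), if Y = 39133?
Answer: 776925924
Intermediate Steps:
(8578 + Y)*(-2304 + 18588) = (8578 + 39133)*(-2304 + 18588) = 47711*16284 = 776925924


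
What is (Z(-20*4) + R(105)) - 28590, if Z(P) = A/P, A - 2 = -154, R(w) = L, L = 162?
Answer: -284261/10 ≈ -28426.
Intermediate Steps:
R(w) = 162
A = -152 (A = 2 - 154 = -152)
Z(P) = -152/P
(Z(-20*4) + R(105)) - 28590 = (-152/((-20*4)) + 162) - 28590 = (-152/(-80) + 162) - 28590 = (-152*(-1/80) + 162) - 28590 = (19/10 + 162) - 28590 = 1639/10 - 28590 = -284261/10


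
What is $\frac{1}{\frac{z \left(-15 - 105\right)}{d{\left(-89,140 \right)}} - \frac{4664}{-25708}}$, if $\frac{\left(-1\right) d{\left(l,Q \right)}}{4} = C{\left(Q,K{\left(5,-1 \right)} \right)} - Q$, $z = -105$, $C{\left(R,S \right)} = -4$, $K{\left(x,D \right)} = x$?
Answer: $\frac{51416}{1134053} \approx 0.045338$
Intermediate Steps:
$d{\left(l,Q \right)} = 16 + 4 Q$ ($d{\left(l,Q \right)} = - 4 \left(-4 - Q\right) = 16 + 4 Q$)
$\frac{1}{\frac{z \left(-15 - 105\right)}{d{\left(-89,140 \right)}} - \frac{4664}{-25708}} = \frac{1}{\frac{\left(-105\right) \left(-15 - 105\right)}{16 + 4 \cdot 140} - \frac{4664}{-25708}} = \frac{1}{\frac{\left(-105\right) \left(-15 - 105\right)}{16 + 560} - - \frac{1166}{6427}} = \frac{1}{\frac{\left(-105\right) \left(-120\right)}{576} + \frac{1166}{6427}} = \frac{1}{12600 \cdot \frac{1}{576} + \frac{1166}{6427}} = \frac{1}{\frac{175}{8} + \frac{1166}{6427}} = \frac{1}{\frac{1134053}{51416}} = \frac{51416}{1134053}$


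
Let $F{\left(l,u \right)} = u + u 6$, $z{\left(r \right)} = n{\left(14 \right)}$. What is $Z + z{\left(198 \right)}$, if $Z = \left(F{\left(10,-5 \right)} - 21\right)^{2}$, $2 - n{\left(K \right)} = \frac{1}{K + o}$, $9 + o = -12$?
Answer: $\frac{21967}{7} \approx 3138.1$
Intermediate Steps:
$o = -21$ ($o = -9 - 12 = -21$)
$n{\left(K \right)} = 2 - \frac{1}{-21 + K}$ ($n{\left(K \right)} = 2 - \frac{1}{K - 21} = 2 - \frac{1}{-21 + K}$)
$z{\left(r \right)} = \frac{15}{7}$ ($z{\left(r \right)} = \frac{-43 + 2 \cdot 14}{-21 + 14} = \frac{-43 + 28}{-7} = \left(- \frac{1}{7}\right) \left(-15\right) = \frac{15}{7}$)
$F{\left(l,u \right)} = 7 u$ ($F{\left(l,u \right)} = u + 6 u = 7 u$)
$Z = 3136$ ($Z = \left(7 \left(-5\right) - 21\right)^{2} = \left(-35 - 21\right)^{2} = \left(-56\right)^{2} = 3136$)
$Z + z{\left(198 \right)} = 3136 + \frac{15}{7} = \frac{21967}{7}$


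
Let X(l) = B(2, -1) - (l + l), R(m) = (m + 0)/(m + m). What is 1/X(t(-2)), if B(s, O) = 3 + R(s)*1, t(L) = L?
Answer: 2/15 ≈ 0.13333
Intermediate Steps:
R(m) = ½ (R(m) = m/((2*m)) = m*(1/(2*m)) = ½)
B(s, O) = 7/2 (B(s, O) = 3 + (½)*1 = 3 + ½ = 7/2)
X(l) = 7/2 - 2*l (X(l) = 7/2 - (l + l) = 7/2 - 2*l)
1/X(t(-2)) = 1/(7/2 - 2*(-2)) = 1/(7/2 + 4) = 1/(15/2) = 2/15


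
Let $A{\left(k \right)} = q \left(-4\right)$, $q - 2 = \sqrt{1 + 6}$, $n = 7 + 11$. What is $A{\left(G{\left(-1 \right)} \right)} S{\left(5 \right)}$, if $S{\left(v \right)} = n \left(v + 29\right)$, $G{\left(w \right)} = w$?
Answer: $-4896 - 2448 \sqrt{7} \approx -11373.0$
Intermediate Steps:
$n = 18$
$q = 2 + \sqrt{7}$ ($q = 2 + \sqrt{1 + 6} = 2 + \sqrt{7} \approx 4.6458$)
$S{\left(v \right)} = 522 + 18 v$ ($S{\left(v \right)} = 18 \left(v + 29\right) = 18 \left(29 + v\right) = 522 + 18 v$)
$A{\left(k \right)} = -8 - 4 \sqrt{7}$ ($A{\left(k \right)} = \left(2 + \sqrt{7}\right) \left(-4\right) = -8 - 4 \sqrt{7}$)
$A{\left(G{\left(-1 \right)} \right)} S{\left(5 \right)} = \left(-8 - 4 \sqrt{7}\right) \left(522 + 18 \cdot 5\right) = \left(-8 - 4 \sqrt{7}\right) \left(522 + 90\right) = \left(-8 - 4 \sqrt{7}\right) 612 = -4896 - 2448 \sqrt{7}$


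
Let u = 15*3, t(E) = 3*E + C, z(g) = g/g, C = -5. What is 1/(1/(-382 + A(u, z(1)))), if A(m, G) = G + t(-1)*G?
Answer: -389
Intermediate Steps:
z(g) = 1
t(E) = -5 + 3*E (t(E) = 3*E - 5 = -5 + 3*E)
u = 45
A(m, G) = -7*G (A(m, G) = G + (-5 + 3*(-1))*G = G + (-5 - 3)*G = G - 8*G = -7*G)
1/(1/(-382 + A(u, z(1)))) = 1/(1/(-382 - 7*1)) = 1/(1/(-382 - 7)) = 1/(1/(-389)) = 1/(-1/389) = -389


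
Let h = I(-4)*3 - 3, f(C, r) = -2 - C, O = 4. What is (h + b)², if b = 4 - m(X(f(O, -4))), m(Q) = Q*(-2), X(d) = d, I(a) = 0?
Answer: 121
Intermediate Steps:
m(Q) = -2*Q
h = -3 (h = 0*3 - 3 = 0 - 3 = -3)
b = -8 (b = 4 - (-2)*(-2 - 1*4) = 4 - (-2)*(-2 - 4) = 4 - (-2)*(-6) = 4 - 1*12 = 4 - 12 = -8)
(h + b)² = (-3 - 8)² = (-11)² = 121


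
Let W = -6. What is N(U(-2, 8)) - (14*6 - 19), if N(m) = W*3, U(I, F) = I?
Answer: -83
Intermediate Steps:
N(m) = -18 (N(m) = -6*3 = -18)
N(U(-2, 8)) - (14*6 - 19) = -18 - (14*6 - 19) = -18 - (84 - 19) = -18 - 1*65 = -18 - 65 = -83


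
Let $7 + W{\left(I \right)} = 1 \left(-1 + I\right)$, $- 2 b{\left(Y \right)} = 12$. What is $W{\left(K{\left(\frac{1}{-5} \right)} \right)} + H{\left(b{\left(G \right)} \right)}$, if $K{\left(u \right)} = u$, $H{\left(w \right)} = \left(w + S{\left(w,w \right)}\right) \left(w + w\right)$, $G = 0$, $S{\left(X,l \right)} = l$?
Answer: $\frac{679}{5} \approx 135.8$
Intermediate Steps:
$b{\left(Y \right)} = -6$ ($b{\left(Y \right)} = \left(- \frac{1}{2}\right) 12 = -6$)
$H{\left(w \right)} = 4 w^{2}$ ($H{\left(w \right)} = \left(w + w\right) \left(w + w\right) = 2 w 2 w = 4 w^{2}$)
$W{\left(I \right)} = -8 + I$ ($W{\left(I \right)} = -7 + 1 \left(-1 + I\right) = -7 + \left(-1 + I\right) = -8 + I$)
$W{\left(K{\left(\frac{1}{-5} \right)} \right)} + H{\left(b{\left(G \right)} \right)} = \left(-8 + \frac{1}{-5}\right) + 4 \left(-6\right)^{2} = \left(-8 - \frac{1}{5}\right) + 4 \cdot 36 = - \frac{41}{5} + 144 = \frac{679}{5}$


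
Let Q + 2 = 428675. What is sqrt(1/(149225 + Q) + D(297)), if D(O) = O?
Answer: sqrt(99187931803886)/577898 ≈ 17.234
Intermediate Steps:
Q = 428673 (Q = -2 + 428675 = 428673)
sqrt(1/(149225 + Q) + D(297)) = sqrt(1/(149225 + 428673) + 297) = sqrt(1/577898 + 297) = sqrt(171635707/577898) = sqrt(99187931803886)/577898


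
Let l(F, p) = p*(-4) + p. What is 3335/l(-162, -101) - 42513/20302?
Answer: 54825731/6151506 ≈ 8.9126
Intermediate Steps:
l(F, p) = -3*p (l(F, p) = -4*p + p = -3*p)
3335/l(-162, -101) - 42513/20302 = 3335/((-3*(-101))) - 42513/20302 = 3335/303 - 42513*1/20302 = 3335*(1/303) - 42513/20302 = 3335/303 - 42513/20302 = 54825731/6151506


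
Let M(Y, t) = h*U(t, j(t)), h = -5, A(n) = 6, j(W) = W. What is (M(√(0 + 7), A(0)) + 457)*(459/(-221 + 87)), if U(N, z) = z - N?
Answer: -209763/134 ≈ -1565.4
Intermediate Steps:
M(Y, t) = 0 (M(Y, t) = -5*(t - t) = -5*0 = 0)
(M(√(0 + 7), A(0)) + 457)*(459/(-221 + 87)) = (0 + 457)*(459/(-221 + 87)) = 457*(459/(-134)) = 457*(459*(-1/134)) = 457*(-459/134) = -209763/134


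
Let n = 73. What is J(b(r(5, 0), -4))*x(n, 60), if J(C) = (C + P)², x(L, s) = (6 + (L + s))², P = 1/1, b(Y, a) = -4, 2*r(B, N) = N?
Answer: 173889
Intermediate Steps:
r(B, N) = N/2
P = 1
x(L, s) = (6 + L + s)²
J(C) = (1 + C)² (J(C) = (C + 1)² = (1 + C)²)
J(b(r(5, 0), -4))*x(n, 60) = (1 - 4)²*(6 + 73 + 60)² = (-3)²*139² = 9*19321 = 173889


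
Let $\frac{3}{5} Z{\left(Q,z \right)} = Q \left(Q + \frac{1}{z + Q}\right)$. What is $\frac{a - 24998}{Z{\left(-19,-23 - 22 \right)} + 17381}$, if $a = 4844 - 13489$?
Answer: $- \frac{6459456}{3452767} \approx -1.8708$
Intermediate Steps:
$a = -8645$ ($a = 4844 - 13489 = -8645$)
$Z{\left(Q,z \right)} = \frac{5 Q \left(Q + \frac{1}{Q + z}\right)}{3}$ ($Z{\left(Q,z \right)} = \frac{5 Q \left(Q + \frac{1}{z + Q}\right)}{3} = \frac{5 Q \left(Q + \frac{1}{Q + z}\right)}{3}$)
$\frac{a - 24998}{Z{\left(-19,-23 - 22 \right)} + 17381} = \frac{-8645 - 24998}{\frac{5}{3} \left(-19\right) \frac{1}{-19 - 45} \left(1 + \left(-19\right)^{2} - 19 \left(-23 - 22\right)\right) + 17381} = - \frac{33643}{\frac{5}{3} \left(-19\right) \frac{1}{-19 - 45} \left(1 + 361 - -855\right) + 17381} = - \frac{33643}{\frac{5}{3} \left(-19\right) \frac{1}{-64} \left(1 + 361 + 855\right) + 17381} = - \frac{33643}{\frac{5}{3} \left(-19\right) \left(- \frac{1}{64}\right) 1217 + 17381} = - \frac{33643}{\frac{115615}{192} + 17381} = - \frac{33643}{\frac{3452767}{192}} = \left(-33643\right) \frac{192}{3452767} = - \frac{6459456}{3452767}$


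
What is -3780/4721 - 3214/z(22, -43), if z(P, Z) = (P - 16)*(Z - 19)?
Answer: 6883567/878106 ≈ 7.8391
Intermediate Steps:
z(P, Z) = (-19 + Z)*(-16 + P) (z(P, Z) = (-16 + P)*(-19 + Z) = (-19 + Z)*(-16 + P))
-3780/4721 - 3214/z(22, -43) = -3780/4721 - 3214/(304 - 19*22 - 16*(-43) + 22*(-43)) = -3780*1/4721 - 3214/(304 - 418 + 688 - 946) = -3780/4721 - 3214/(-372) = -3780/4721 - 3214*(-1/372) = -3780/4721 + 1607/186 = 6883567/878106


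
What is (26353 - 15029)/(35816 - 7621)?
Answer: 11324/28195 ≈ 0.40163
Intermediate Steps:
(26353 - 15029)/(35816 - 7621) = 11324/28195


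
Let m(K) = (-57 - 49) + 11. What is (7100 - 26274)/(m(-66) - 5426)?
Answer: 19174/5521 ≈ 3.4729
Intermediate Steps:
m(K) = -95 (m(K) = -106 + 11 = -95)
(7100 - 26274)/(m(-66) - 5426) = (7100 - 26274)/(-95 - 5426) = -19174/(-5521) = -19174*(-1/5521) = 19174/5521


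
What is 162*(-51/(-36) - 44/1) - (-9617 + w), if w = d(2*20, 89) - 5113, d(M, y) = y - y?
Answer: 15663/2 ≈ 7831.5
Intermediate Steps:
d(M, y) = 0
w = -5113 (w = 0 - 5113 = -5113)
162*(-51/(-36) - 44/1) - (-9617 + w) = 162*(-51/(-36) - 44/1) - (-9617 - 5113) = 162*(-51*(-1/36) - 44*1) - 1*(-14730) = 162*(17/12 - 44) + 14730 = 162*(-511/12) + 14730 = -13797/2 + 14730 = 15663/2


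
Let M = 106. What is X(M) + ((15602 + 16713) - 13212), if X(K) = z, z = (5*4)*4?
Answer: 19183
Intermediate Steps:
z = 80 (z = 20*4 = 80)
X(K) = 80
X(M) + ((15602 + 16713) - 13212) = 80 + ((15602 + 16713) - 13212) = 80 + (32315 - 13212) = 80 + 19103 = 19183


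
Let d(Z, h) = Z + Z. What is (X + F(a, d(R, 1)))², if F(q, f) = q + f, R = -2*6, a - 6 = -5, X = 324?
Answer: 90601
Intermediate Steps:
a = 1 (a = 6 - 5 = 1)
R = -12
d(Z, h) = 2*Z
F(q, f) = f + q
(X + F(a, d(R, 1)))² = (324 + (2*(-12) + 1))² = (324 + (-24 + 1))² = (324 - 23)² = 301² = 90601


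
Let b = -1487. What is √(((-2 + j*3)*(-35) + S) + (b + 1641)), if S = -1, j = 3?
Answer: 2*I*√23 ≈ 9.5917*I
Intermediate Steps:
√(((-2 + j*3)*(-35) + S) + (b + 1641)) = √(((-2 + 3*3)*(-35) - 1) + (-1487 + 1641)) = √(((-2 + 9)*(-35) - 1) + 154) = √((7*(-35) - 1) + 154) = √((-245 - 1) + 154) = √(-246 + 154) = √(-92) = 2*I*√23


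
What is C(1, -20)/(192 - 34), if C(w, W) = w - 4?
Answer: -3/158 ≈ -0.018987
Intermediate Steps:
C(w, W) = -4 + w
C(1, -20)/(192 - 34) = (-4 + 1)/(192 - 34) = -3/158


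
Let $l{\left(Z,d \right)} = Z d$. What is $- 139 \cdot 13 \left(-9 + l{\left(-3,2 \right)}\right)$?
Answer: $27105$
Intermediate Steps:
$- 139 \cdot 13 \left(-9 + l{\left(-3,2 \right)}\right) = - 139 \cdot 13 \left(-9 - 6\right) = - 139 \cdot 13 \left(-15\right) = \left(-139\right) \left(-195\right) = 27105$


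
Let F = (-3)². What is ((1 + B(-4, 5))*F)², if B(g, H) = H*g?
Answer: 29241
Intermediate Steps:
F = 9
((1 + B(-4, 5))*F)² = ((1 + 5*(-4))*9)² = ((1 - 20)*9)² = (-19*9)² = (-171)² = 29241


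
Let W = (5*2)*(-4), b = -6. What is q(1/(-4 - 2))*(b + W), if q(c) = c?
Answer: 23/3 ≈ 7.6667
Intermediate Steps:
W = -40 (W = 10*(-4) = -40)
q(1/(-4 - 2))*(b + W) = (-6 - 40)/(-4 - 2) = -46/(-6) = -⅙*(-46) = 23/3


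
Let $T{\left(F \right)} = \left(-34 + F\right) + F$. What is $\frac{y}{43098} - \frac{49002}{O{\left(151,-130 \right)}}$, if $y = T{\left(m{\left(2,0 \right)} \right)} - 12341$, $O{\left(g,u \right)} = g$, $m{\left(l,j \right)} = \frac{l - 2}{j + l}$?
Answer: $- \frac{64053237}{197206} \approx -324.8$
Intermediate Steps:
$m{\left(l,j \right)} = \frac{-2 + l}{j + l}$
$T{\left(F \right)} = -34 + 2 F$
$y = -12375$ ($y = \left(-34 + 2 \frac{-2 + 2}{0 + 2}\right) - 12341 = \left(-34 + 2 \cdot \frac{1}{2} \cdot 0\right) - 12341 = \left(-34 + 2 \cdot 0\right) - 12341 = \left(-34 + 0\right) - 12341 = -34 - 12341 = -12375$)
$\frac{y}{43098} - \frac{49002}{O{\left(151,-130 \right)}} = - \frac{12375}{43098} - \frac{49002}{151} = \left(-12375\right) \frac{1}{43098} - \frac{49002}{151} = - \frac{375}{1306} - \frac{49002}{151} = - \frac{64053237}{197206}$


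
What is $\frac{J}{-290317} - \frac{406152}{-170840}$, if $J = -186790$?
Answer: $\frac{18728004223}{6199719535} \approx 3.0208$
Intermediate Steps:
$\frac{J}{-290317} - \frac{406152}{-170840} = - \frac{186790}{-290317} - \frac{406152}{-170840} = \left(-186790\right) \left(- \frac{1}{290317}\right) - - \frac{50769}{21355} = \frac{186790}{290317} + \frac{50769}{21355} = \frac{18728004223}{6199719535}$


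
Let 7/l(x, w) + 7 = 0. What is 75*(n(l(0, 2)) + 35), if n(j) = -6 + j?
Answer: 2100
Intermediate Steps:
l(x, w) = -1 (l(x, w) = 7/(-7 + 0) = 7/(-7) = 7*(-⅐) = -1)
75*(n(l(0, 2)) + 35) = 75*((-6 - 1) + 35) = 75*(-7 + 35) = 75*28 = 2100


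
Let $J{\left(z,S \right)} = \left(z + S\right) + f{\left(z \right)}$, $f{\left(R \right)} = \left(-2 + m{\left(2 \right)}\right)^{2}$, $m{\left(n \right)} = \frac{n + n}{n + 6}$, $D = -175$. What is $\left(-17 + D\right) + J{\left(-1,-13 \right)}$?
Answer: $- \frac{815}{4} \approx -203.75$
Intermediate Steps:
$m{\left(n \right)} = \frac{2 n}{6 + n}$
$f{\left(R \right)} = \frac{9}{4}$ ($f{\left(R \right)} = \left(-2 + 2 \cdot 2 \frac{1}{6 + 2}\right)^{2} = \left(-2 + 2 \cdot 2 \cdot \frac{1}{8}\right)^{2} = \left(-2 + \frac{1}{2}\right)^{2} = \left(- \frac{3}{2}\right)^{2} = \frac{9}{4}$)
$J{\left(z,S \right)} = \frac{9}{4} + S + z$ ($J{\left(z,S \right)} = \left(z + S\right) + \frac{9}{4} = \left(S + z\right) + \frac{9}{4} = \frac{9}{4} + S + z$)
$\left(-17 + D\right) + J{\left(-1,-13 \right)} = \left(-17 - 175\right) - \frac{47}{4} = -192 - \frac{47}{4} = - \frac{815}{4}$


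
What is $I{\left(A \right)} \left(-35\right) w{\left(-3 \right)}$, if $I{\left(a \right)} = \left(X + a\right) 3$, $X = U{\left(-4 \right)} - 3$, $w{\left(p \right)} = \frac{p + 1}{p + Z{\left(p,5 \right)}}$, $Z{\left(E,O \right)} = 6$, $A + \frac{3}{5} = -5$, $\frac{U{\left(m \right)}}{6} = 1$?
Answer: $-182$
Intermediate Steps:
$U{\left(m \right)} = 6$ ($U{\left(m \right)} = 6 \cdot 1 = 6$)
$A = - \frac{28}{5}$ ($A = - \frac{3}{5} - 5 = - \frac{28}{5} \approx -5.6$)
$w{\left(p \right)} = \frac{1 + p}{6 + p}$ ($w{\left(p \right)} = \frac{p + 1}{p + 6} = \frac{1 + p}{6 + p}$)
$X = 3$ ($X = 6 - 3 = 3$)
$I{\left(a \right)} = 9 + 3 a$ ($I{\left(a \right)} = \left(3 + a\right) 3 = 9 + 3 a$)
$I{\left(A \right)} \left(-35\right) w{\left(-3 \right)} = \left(9 + 3 \left(- \frac{28}{5}\right)\right) \left(-35\right) \frac{1 - 3}{6 - 3} = \left(9 - \frac{84}{5}\right) \left(-35\right) \frac{1}{3} \left(-2\right) = \left(- \frac{39}{5}\right) \left(-35\right) \frac{1}{3} \left(-2\right) = 273 \left(- \frac{2}{3}\right) = -182$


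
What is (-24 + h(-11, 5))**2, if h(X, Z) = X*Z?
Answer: 6241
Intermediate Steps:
(-24 + h(-11, 5))**2 = (-24 - 11*5)**2 = (-24 - 55)**2 = (-79)**2 = 6241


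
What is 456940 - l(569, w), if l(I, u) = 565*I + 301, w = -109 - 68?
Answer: 135154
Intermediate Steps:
w = -177
l(I, u) = 301 + 565*I
456940 - l(569, w) = 456940 - (301 + 565*569) = 456940 - (301 + 321485) = 456940 - 1*321786 = 456940 - 321786 = 135154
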